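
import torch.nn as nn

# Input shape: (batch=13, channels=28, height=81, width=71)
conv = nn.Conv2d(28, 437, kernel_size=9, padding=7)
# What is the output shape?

Input shape: (13, 28, 81, 71)
Output shape: (13, 437, 87, 77)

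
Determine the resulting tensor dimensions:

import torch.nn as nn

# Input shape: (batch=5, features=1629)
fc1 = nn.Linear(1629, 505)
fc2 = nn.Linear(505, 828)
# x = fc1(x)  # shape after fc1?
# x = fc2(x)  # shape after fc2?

Input shape: (5, 1629)
  -> after fc1: (5, 505)
Output shape: (5, 828)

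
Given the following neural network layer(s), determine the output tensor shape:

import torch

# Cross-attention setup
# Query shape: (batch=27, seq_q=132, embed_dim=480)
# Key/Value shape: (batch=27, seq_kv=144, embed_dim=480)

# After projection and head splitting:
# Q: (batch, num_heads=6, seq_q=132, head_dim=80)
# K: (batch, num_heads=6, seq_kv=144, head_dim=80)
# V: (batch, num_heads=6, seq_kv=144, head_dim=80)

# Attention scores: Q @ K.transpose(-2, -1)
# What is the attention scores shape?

Input shape: (27, 132, 480)
Output shape: (27, 6, 132, 144)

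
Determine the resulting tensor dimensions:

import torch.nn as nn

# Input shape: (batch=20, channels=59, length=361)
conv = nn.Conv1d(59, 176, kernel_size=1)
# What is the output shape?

Input shape: (20, 59, 361)
Output shape: (20, 176, 361)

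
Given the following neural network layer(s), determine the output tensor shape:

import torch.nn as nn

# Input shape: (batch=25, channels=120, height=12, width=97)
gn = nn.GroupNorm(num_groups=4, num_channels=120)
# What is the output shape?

Input shape: (25, 120, 12, 97)
Output shape: (25, 120, 12, 97)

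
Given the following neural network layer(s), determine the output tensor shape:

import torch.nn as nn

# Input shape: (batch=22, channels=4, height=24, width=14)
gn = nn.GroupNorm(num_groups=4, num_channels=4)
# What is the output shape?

Input shape: (22, 4, 24, 14)
Output shape: (22, 4, 24, 14)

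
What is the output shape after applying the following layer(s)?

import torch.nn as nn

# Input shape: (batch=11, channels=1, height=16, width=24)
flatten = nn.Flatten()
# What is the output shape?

Input shape: (11, 1, 16, 24)
Output shape: (11, 384)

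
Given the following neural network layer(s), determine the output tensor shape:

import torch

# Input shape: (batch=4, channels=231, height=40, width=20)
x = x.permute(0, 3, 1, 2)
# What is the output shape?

Input shape: (4, 231, 40, 20)
Output shape: (4, 20, 231, 40)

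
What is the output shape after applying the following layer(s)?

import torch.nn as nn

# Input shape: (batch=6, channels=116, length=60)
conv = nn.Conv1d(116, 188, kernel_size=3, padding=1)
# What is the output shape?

Input shape: (6, 116, 60)
Output shape: (6, 188, 60)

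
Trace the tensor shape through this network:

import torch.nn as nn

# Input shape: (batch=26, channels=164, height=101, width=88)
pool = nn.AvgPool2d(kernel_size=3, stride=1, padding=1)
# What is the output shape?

Input shape: (26, 164, 101, 88)
Output shape: (26, 164, 101, 88)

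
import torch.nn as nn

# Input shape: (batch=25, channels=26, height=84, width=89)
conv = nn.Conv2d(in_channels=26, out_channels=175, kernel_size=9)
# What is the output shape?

Input shape: (25, 26, 84, 89)
Output shape: (25, 175, 76, 81)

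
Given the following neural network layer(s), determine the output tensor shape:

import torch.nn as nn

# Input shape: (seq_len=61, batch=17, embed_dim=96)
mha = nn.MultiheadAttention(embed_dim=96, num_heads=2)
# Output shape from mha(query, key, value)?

Input shape: (61, 17, 96)
Output shape: (61, 17, 96)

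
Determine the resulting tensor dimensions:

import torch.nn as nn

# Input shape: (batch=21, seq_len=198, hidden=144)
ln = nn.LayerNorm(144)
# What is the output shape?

Input shape: (21, 198, 144)
Output shape: (21, 198, 144)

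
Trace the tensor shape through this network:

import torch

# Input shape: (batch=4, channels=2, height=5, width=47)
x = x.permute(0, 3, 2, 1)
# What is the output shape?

Input shape: (4, 2, 5, 47)
Output shape: (4, 47, 5, 2)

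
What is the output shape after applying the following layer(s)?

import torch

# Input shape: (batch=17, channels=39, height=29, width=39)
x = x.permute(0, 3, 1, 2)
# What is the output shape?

Input shape: (17, 39, 29, 39)
Output shape: (17, 39, 39, 29)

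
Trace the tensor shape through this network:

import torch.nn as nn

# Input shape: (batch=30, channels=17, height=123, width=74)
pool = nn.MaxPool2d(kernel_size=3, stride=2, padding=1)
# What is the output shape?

Input shape: (30, 17, 123, 74)
Output shape: (30, 17, 62, 37)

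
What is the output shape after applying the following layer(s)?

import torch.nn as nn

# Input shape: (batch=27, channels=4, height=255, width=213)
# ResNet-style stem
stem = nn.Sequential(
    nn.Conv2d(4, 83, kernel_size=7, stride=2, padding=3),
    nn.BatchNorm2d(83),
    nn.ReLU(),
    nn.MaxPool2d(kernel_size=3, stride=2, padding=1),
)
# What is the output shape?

Input shape: (27, 4, 255, 213)
  -> after Conv2d 7x7 stride=2: (27, 83, 128, 107)
Output shape: (27, 83, 64, 54)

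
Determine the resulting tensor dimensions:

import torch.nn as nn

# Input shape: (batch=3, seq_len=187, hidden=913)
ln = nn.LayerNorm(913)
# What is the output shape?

Input shape: (3, 187, 913)
Output shape: (3, 187, 913)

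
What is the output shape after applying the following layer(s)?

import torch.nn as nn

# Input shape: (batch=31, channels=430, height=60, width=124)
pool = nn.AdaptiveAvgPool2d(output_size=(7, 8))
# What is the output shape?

Input shape: (31, 430, 60, 124)
Output shape: (31, 430, 7, 8)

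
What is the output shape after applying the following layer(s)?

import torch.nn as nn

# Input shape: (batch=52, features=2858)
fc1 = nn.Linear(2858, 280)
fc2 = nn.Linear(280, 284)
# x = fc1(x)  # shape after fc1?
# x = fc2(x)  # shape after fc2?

Input shape: (52, 2858)
  -> after fc1: (52, 280)
Output shape: (52, 284)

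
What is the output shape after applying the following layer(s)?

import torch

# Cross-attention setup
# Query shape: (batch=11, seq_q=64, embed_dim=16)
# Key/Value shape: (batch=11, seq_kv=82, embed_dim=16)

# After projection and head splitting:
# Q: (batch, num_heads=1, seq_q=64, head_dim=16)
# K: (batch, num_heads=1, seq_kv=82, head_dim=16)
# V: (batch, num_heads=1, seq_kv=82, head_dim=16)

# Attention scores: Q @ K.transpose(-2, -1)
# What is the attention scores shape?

Input shape: (11, 64, 16)
Output shape: (11, 1, 64, 82)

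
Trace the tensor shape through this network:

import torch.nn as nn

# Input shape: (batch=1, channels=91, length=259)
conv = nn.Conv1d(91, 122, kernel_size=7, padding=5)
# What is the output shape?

Input shape: (1, 91, 259)
Output shape: (1, 122, 263)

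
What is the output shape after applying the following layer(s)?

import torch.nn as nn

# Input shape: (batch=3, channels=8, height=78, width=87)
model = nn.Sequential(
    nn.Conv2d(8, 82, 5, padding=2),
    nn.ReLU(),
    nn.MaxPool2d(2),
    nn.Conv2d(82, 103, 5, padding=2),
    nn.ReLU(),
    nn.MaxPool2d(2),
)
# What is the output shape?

Input shape: (3, 8, 78, 87)
  -> after first Conv2d: (3, 82, 78, 87)
  -> after first MaxPool2d: (3, 82, 39, 43)
  -> after second Conv2d: (3, 103, 39, 43)
Output shape: (3, 103, 19, 21)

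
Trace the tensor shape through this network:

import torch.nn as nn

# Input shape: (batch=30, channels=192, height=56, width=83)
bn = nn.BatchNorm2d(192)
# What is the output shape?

Input shape: (30, 192, 56, 83)
Output shape: (30, 192, 56, 83)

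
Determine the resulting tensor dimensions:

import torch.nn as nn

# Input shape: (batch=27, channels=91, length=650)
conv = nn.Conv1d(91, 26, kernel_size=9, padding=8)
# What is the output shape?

Input shape: (27, 91, 650)
Output shape: (27, 26, 658)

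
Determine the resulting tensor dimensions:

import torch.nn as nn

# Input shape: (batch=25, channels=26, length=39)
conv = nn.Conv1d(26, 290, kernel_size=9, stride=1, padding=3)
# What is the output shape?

Input shape: (25, 26, 39)
Output shape: (25, 290, 37)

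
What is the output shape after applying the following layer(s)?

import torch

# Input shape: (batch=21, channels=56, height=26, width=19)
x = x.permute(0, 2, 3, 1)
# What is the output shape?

Input shape: (21, 56, 26, 19)
Output shape: (21, 26, 19, 56)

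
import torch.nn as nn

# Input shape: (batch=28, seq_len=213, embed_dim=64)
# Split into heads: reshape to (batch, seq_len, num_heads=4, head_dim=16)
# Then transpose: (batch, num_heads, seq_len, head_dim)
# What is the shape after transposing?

Input shape: (28, 213, 64)
  -> after reshape: (28, 213, 4, 16)
Output shape: (28, 4, 213, 16)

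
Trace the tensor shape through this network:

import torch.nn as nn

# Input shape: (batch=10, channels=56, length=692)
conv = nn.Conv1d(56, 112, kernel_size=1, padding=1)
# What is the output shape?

Input shape: (10, 56, 692)
Output shape: (10, 112, 694)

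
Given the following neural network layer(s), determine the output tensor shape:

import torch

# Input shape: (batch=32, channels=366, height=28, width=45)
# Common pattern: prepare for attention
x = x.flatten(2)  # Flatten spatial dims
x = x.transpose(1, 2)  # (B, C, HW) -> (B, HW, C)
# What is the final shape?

Input shape: (32, 366, 28, 45)
  -> after flatten(2): (32, 366, 1260)
Output shape: (32, 1260, 366)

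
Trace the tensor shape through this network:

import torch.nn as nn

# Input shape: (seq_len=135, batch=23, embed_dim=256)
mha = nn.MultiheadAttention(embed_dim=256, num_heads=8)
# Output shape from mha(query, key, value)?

Input shape: (135, 23, 256)
Output shape: (135, 23, 256)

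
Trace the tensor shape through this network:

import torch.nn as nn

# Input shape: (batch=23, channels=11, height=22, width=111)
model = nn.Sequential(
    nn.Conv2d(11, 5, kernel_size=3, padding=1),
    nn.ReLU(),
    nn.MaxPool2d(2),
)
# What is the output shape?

Input shape: (23, 11, 22, 111)
  -> after Conv2d: (23, 5, 22, 111)
  -> after ReLU: (23, 5, 22, 111)
Output shape: (23, 5, 11, 55)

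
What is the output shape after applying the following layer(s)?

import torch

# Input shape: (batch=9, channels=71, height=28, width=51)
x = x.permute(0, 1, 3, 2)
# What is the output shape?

Input shape: (9, 71, 28, 51)
Output shape: (9, 71, 51, 28)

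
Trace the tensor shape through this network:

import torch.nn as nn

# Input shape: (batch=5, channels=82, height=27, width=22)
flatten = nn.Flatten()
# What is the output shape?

Input shape: (5, 82, 27, 22)
Output shape: (5, 48708)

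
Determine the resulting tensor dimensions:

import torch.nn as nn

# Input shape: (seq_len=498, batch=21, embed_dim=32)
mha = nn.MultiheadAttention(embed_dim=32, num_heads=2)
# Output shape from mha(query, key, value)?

Input shape: (498, 21, 32)
Output shape: (498, 21, 32)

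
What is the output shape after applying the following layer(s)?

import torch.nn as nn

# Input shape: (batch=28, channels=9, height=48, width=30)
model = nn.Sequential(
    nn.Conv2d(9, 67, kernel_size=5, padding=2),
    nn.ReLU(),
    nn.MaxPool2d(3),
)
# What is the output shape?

Input shape: (28, 9, 48, 30)
  -> after Conv2d: (28, 67, 48, 30)
  -> after ReLU: (28, 67, 48, 30)
Output shape: (28, 67, 16, 10)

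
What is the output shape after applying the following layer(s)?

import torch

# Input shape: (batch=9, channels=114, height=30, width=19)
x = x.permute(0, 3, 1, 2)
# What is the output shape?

Input shape: (9, 114, 30, 19)
Output shape: (9, 19, 114, 30)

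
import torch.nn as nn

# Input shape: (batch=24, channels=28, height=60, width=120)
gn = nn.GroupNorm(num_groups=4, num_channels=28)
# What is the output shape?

Input shape: (24, 28, 60, 120)
Output shape: (24, 28, 60, 120)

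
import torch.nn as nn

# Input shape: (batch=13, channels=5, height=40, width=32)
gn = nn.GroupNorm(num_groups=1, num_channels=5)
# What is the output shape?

Input shape: (13, 5, 40, 32)
Output shape: (13, 5, 40, 32)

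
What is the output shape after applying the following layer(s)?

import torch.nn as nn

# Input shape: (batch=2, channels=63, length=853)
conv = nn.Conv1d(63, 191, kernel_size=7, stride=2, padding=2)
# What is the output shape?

Input shape: (2, 63, 853)
Output shape: (2, 191, 426)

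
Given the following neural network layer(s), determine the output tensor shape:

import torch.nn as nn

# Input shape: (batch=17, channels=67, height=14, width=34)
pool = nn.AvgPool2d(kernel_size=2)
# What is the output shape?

Input shape: (17, 67, 14, 34)
Output shape: (17, 67, 7, 17)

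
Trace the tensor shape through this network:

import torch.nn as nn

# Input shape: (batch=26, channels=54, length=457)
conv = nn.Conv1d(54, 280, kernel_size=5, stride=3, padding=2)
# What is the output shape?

Input shape: (26, 54, 457)
Output shape: (26, 280, 153)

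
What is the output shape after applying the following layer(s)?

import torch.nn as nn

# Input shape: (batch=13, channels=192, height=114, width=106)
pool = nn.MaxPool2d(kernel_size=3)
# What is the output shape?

Input shape: (13, 192, 114, 106)
Output shape: (13, 192, 38, 35)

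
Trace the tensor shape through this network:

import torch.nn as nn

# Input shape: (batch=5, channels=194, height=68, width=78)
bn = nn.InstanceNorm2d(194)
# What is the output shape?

Input shape: (5, 194, 68, 78)
Output shape: (5, 194, 68, 78)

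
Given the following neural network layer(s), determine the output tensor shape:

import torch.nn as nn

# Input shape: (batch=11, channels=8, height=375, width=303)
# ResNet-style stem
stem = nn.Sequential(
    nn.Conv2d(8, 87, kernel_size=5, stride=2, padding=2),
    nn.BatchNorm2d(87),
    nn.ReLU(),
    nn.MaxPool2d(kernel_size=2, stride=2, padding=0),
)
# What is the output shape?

Input shape: (11, 8, 375, 303)
  -> after Conv2d 5x5 stride=2: (11, 87, 188, 152)
Output shape: (11, 87, 94, 76)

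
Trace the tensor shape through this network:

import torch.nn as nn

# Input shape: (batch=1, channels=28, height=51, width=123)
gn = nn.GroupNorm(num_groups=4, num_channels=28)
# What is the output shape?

Input shape: (1, 28, 51, 123)
Output shape: (1, 28, 51, 123)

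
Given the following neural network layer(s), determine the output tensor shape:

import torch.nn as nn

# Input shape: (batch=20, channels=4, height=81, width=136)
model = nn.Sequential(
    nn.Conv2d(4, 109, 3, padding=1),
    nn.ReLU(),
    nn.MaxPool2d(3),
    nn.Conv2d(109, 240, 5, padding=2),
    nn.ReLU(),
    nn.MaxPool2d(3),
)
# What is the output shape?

Input shape: (20, 4, 81, 136)
  -> after first Conv2d: (20, 109, 81, 136)
  -> after first MaxPool2d: (20, 109, 27, 45)
  -> after second Conv2d: (20, 240, 27, 45)
Output shape: (20, 240, 9, 15)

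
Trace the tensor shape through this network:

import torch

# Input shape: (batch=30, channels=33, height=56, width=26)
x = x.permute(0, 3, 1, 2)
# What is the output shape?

Input shape: (30, 33, 56, 26)
Output shape: (30, 26, 33, 56)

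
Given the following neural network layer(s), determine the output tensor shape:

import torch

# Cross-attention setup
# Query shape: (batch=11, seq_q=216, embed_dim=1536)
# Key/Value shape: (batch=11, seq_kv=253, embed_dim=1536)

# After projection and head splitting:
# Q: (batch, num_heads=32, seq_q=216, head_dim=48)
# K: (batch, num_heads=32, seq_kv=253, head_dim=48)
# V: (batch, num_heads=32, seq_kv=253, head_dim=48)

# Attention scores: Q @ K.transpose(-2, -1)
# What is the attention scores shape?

Input shape: (11, 216, 1536)
Output shape: (11, 32, 216, 253)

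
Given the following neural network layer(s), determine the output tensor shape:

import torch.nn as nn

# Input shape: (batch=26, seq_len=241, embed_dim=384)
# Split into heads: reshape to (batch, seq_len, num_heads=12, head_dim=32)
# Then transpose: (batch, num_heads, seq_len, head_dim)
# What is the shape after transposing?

Input shape: (26, 241, 384)
  -> after reshape: (26, 241, 12, 32)
Output shape: (26, 12, 241, 32)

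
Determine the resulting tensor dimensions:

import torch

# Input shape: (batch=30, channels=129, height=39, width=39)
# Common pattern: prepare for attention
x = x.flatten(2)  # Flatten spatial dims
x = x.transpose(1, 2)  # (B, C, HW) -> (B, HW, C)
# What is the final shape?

Input shape: (30, 129, 39, 39)
  -> after flatten(2): (30, 129, 1521)
Output shape: (30, 1521, 129)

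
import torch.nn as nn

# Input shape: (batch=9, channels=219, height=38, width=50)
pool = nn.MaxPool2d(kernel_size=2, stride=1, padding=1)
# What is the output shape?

Input shape: (9, 219, 38, 50)
Output shape: (9, 219, 39, 51)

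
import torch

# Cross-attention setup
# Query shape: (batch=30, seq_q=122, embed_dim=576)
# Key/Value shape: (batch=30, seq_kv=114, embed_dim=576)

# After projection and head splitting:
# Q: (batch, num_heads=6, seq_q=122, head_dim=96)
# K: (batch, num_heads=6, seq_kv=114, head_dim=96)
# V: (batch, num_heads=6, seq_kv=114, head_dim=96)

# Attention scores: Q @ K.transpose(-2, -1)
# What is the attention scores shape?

Input shape: (30, 122, 576)
Output shape: (30, 6, 122, 114)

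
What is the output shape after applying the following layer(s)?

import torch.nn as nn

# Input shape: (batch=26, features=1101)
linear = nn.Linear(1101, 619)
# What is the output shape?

Input shape: (26, 1101)
Output shape: (26, 619)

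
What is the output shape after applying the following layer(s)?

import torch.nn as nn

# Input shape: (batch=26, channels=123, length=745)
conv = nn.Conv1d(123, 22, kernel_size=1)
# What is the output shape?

Input shape: (26, 123, 745)
Output shape: (26, 22, 745)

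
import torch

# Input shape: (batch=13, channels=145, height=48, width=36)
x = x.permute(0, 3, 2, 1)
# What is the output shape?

Input shape: (13, 145, 48, 36)
Output shape: (13, 36, 48, 145)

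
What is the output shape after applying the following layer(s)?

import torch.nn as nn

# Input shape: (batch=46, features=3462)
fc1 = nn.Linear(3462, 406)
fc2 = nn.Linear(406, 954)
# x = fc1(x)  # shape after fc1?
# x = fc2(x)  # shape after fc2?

Input shape: (46, 3462)
  -> after fc1: (46, 406)
Output shape: (46, 954)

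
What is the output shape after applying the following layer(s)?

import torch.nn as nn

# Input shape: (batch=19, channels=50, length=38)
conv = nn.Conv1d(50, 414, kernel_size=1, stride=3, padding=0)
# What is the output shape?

Input shape: (19, 50, 38)
Output shape: (19, 414, 13)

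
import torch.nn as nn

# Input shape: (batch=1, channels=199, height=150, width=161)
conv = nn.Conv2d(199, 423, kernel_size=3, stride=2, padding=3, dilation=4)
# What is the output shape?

Input shape: (1, 199, 150, 161)
Output shape: (1, 423, 74, 80)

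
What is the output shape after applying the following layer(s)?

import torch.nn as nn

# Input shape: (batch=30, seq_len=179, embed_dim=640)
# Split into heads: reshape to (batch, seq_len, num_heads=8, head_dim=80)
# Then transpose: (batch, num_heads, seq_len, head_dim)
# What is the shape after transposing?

Input shape: (30, 179, 640)
  -> after reshape: (30, 179, 8, 80)
Output shape: (30, 8, 179, 80)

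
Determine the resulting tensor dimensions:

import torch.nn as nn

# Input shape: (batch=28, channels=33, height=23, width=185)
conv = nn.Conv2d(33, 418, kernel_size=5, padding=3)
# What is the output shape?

Input shape: (28, 33, 23, 185)
Output shape: (28, 418, 25, 187)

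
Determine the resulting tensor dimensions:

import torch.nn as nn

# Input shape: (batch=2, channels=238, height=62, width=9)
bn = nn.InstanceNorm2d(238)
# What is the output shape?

Input shape: (2, 238, 62, 9)
Output shape: (2, 238, 62, 9)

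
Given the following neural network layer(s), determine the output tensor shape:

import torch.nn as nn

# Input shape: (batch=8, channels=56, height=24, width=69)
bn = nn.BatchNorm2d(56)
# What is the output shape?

Input shape: (8, 56, 24, 69)
Output shape: (8, 56, 24, 69)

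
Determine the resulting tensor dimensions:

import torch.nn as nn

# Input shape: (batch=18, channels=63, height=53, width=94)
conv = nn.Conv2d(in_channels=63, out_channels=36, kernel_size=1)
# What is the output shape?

Input shape: (18, 63, 53, 94)
Output shape: (18, 36, 53, 94)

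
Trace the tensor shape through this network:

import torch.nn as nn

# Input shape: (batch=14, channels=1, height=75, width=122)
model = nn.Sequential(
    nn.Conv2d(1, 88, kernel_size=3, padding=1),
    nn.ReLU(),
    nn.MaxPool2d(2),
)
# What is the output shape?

Input shape: (14, 1, 75, 122)
  -> after Conv2d: (14, 88, 75, 122)
  -> after ReLU: (14, 88, 75, 122)
Output shape: (14, 88, 37, 61)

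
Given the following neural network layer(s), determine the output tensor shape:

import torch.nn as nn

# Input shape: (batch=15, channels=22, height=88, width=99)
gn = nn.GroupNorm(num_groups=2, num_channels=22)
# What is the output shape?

Input shape: (15, 22, 88, 99)
Output shape: (15, 22, 88, 99)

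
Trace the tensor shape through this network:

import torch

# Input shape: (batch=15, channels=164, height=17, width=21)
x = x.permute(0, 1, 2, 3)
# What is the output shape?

Input shape: (15, 164, 17, 21)
Output shape: (15, 164, 17, 21)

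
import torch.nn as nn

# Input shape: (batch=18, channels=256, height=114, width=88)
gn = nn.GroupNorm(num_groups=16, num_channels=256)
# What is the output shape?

Input shape: (18, 256, 114, 88)
Output shape: (18, 256, 114, 88)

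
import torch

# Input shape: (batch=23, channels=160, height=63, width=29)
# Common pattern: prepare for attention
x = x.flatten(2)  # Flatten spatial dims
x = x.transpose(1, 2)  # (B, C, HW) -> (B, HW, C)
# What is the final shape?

Input shape: (23, 160, 63, 29)
  -> after flatten(2): (23, 160, 1827)
Output shape: (23, 1827, 160)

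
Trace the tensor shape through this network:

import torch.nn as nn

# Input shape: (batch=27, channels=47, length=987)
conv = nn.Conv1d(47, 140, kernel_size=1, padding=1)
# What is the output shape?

Input shape: (27, 47, 987)
Output shape: (27, 140, 989)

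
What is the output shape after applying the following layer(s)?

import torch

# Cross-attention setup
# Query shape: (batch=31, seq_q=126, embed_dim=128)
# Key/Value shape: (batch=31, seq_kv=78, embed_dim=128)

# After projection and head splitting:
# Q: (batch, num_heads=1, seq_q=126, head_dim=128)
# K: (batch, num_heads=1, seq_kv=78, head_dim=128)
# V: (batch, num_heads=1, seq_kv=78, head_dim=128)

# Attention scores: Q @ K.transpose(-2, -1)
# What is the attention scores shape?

Input shape: (31, 126, 128)
Output shape: (31, 1, 126, 78)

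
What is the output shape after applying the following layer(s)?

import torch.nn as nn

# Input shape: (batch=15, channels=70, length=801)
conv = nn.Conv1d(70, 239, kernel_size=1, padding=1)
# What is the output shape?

Input shape: (15, 70, 801)
Output shape: (15, 239, 803)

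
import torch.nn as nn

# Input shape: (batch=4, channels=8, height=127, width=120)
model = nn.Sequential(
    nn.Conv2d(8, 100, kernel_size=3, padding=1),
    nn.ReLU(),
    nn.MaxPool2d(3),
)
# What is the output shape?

Input shape: (4, 8, 127, 120)
  -> after Conv2d: (4, 100, 127, 120)
  -> after ReLU: (4, 100, 127, 120)
Output shape: (4, 100, 42, 40)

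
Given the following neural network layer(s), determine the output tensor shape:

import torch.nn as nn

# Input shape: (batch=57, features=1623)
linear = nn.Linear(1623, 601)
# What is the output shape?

Input shape: (57, 1623)
Output shape: (57, 601)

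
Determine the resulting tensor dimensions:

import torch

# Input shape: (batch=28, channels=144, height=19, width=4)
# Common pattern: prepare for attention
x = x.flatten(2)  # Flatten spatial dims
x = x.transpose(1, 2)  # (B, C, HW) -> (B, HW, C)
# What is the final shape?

Input shape: (28, 144, 19, 4)
  -> after flatten(2): (28, 144, 76)
Output shape: (28, 76, 144)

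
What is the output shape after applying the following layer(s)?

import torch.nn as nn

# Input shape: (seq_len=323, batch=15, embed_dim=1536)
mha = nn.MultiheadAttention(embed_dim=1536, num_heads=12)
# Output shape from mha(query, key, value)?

Input shape: (323, 15, 1536)
Output shape: (323, 15, 1536)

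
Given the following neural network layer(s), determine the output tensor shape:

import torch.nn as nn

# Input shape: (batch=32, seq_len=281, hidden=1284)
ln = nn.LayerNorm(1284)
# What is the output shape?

Input shape: (32, 281, 1284)
Output shape: (32, 281, 1284)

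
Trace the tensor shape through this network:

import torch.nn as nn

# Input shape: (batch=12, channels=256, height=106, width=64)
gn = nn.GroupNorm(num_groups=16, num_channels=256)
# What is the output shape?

Input shape: (12, 256, 106, 64)
Output shape: (12, 256, 106, 64)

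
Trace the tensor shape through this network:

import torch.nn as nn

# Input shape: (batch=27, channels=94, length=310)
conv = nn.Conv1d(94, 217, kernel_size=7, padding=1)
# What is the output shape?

Input shape: (27, 94, 310)
Output shape: (27, 217, 306)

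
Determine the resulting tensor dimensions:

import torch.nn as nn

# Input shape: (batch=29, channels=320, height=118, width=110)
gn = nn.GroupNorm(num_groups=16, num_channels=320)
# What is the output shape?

Input shape: (29, 320, 118, 110)
Output shape: (29, 320, 118, 110)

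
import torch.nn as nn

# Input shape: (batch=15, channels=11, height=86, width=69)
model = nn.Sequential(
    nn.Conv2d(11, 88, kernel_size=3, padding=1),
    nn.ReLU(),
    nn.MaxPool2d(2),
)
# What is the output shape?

Input shape: (15, 11, 86, 69)
  -> after Conv2d: (15, 88, 86, 69)
  -> after ReLU: (15, 88, 86, 69)
Output shape: (15, 88, 43, 34)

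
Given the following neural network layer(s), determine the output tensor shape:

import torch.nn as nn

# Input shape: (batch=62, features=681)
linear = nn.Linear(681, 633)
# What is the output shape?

Input shape: (62, 681)
Output shape: (62, 633)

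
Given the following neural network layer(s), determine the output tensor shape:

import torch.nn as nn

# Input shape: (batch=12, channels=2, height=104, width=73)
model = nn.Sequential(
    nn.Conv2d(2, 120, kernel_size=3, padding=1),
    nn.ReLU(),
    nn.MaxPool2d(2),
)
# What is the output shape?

Input shape: (12, 2, 104, 73)
  -> after Conv2d: (12, 120, 104, 73)
  -> after ReLU: (12, 120, 104, 73)
Output shape: (12, 120, 52, 36)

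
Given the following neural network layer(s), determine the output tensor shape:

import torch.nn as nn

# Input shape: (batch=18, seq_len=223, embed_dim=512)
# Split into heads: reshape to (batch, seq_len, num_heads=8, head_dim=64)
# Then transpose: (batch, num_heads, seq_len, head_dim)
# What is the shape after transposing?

Input shape: (18, 223, 512)
  -> after reshape: (18, 223, 8, 64)
Output shape: (18, 8, 223, 64)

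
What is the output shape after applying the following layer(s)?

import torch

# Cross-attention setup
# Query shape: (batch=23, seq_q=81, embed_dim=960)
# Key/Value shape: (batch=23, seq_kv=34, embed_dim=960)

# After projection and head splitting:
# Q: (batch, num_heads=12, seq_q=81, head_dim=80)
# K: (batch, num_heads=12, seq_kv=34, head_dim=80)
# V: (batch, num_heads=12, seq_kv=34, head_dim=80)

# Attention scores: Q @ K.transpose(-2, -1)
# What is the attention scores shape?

Input shape: (23, 81, 960)
Output shape: (23, 12, 81, 34)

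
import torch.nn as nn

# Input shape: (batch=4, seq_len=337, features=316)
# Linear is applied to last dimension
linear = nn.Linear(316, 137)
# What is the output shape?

Input shape: (4, 337, 316)
Output shape: (4, 337, 137)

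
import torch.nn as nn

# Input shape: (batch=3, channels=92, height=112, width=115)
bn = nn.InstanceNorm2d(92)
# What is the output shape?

Input shape: (3, 92, 112, 115)
Output shape: (3, 92, 112, 115)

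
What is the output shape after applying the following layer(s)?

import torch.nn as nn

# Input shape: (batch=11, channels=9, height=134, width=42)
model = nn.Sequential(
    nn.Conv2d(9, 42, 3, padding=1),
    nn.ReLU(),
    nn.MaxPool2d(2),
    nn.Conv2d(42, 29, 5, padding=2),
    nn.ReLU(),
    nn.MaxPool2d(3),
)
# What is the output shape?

Input shape: (11, 9, 134, 42)
  -> after first Conv2d: (11, 42, 134, 42)
  -> after first MaxPool2d: (11, 42, 67, 21)
  -> after second Conv2d: (11, 29, 67, 21)
Output shape: (11, 29, 22, 7)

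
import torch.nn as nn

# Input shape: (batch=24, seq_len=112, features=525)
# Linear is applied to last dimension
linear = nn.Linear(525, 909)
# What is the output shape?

Input shape: (24, 112, 525)
Output shape: (24, 112, 909)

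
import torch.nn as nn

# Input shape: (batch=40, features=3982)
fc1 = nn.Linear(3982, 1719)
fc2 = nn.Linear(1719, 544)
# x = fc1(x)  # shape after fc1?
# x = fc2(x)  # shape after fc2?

Input shape: (40, 3982)
  -> after fc1: (40, 1719)
Output shape: (40, 544)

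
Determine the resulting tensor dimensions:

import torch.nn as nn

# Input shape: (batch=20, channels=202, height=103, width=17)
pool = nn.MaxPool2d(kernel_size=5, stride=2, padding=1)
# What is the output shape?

Input shape: (20, 202, 103, 17)
Output shape: (20, 202, 51, 8)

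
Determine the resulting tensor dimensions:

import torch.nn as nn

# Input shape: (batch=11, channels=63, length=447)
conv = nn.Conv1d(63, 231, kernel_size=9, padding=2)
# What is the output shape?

Input shape: (11, 63, 447)
Output shape: (11, 231, 443)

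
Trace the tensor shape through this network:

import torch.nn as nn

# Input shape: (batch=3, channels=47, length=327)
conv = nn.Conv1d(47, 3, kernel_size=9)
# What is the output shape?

Input shape: (3, 47, 327)
Output shape: (3, 3, 319)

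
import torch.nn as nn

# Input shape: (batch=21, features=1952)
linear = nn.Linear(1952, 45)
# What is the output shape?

Input shape: (21, 1952)
Output shape: (21, 45)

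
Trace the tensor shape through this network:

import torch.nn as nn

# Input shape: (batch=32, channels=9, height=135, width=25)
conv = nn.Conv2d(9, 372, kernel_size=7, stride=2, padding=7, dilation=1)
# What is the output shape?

Input shape: (32, 9, 135, 25)
Output shape: (32, 372, 72, 17)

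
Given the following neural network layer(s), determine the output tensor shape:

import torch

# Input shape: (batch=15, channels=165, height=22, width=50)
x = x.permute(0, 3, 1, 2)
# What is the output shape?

Input shape: (15, 165, 22, 50)
Output shape: (15, 50, 165, 22)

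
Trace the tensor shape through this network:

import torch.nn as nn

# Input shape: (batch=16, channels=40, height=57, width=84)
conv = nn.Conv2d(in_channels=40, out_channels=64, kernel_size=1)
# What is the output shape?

Input shape: (16, 40, 57, 84)
Output shape: (16, 64, 57, 84)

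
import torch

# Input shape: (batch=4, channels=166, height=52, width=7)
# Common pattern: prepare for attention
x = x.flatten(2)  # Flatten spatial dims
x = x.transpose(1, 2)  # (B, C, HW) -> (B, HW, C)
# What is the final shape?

Input shape: (4, 166, 52, 7)
  -> after flatten(2): (4, 166, 364)
Output shape: (4, 364, 166)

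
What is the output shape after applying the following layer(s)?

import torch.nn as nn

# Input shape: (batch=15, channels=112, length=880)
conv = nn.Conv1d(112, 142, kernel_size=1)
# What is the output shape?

Input shape: (15, 112, 880)
Output shape: (15, 142, 880)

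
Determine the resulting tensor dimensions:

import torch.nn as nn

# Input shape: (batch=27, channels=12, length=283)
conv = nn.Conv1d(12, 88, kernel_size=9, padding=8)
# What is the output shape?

Input shape: (27, 12, 283)
Output shape: (27, 88, 291)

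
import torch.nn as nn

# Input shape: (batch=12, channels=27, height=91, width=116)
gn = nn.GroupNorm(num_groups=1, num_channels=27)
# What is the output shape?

Input shape: (12, 27, 91, 116)
Output shape: (12, 27, 91, 116)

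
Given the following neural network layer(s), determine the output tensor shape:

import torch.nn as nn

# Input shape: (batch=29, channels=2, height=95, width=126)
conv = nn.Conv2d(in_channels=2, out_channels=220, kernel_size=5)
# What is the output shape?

Input shape: (29, 2, 95, 126)
Output shape: (29, 220, 91, 122)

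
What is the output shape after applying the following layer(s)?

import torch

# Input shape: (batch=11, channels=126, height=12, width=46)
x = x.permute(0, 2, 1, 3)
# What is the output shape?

Input shape: (11, 126, 12, 46)
Output shape: (11, 12, 126, 46)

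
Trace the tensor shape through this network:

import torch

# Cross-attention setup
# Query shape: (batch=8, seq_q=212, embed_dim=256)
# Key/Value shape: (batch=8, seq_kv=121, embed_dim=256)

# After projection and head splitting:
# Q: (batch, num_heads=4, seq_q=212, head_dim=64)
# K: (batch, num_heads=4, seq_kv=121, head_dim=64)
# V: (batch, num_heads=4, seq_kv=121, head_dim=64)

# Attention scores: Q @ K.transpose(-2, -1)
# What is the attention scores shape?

Input shape: (8, 212, 256)
Output shape: (8, 4, 212, 121)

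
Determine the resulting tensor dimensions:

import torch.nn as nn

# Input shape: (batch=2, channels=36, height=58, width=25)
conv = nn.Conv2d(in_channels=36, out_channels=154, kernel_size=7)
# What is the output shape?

Input shape: (2, 36, 58, 25)
Output shape: (2, 154, 52, 19)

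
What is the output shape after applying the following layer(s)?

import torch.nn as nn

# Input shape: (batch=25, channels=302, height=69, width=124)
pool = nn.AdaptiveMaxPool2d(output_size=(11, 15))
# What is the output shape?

Input shape: (25, 302, 69, 124)
Output shape: (25, 302, 11, 15)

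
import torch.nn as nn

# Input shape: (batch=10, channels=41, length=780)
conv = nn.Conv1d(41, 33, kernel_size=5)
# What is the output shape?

Input shape: (10, 41, 780)
Output shape: (10, 33, 776)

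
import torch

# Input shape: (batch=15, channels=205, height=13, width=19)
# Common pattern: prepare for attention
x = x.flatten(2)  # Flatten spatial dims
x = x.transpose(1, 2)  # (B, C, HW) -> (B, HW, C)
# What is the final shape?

Input shape: (15, 205, 13, 19)
  -> after flatten(2): (15, 205, 247)
Output shape: (15, 247, 205)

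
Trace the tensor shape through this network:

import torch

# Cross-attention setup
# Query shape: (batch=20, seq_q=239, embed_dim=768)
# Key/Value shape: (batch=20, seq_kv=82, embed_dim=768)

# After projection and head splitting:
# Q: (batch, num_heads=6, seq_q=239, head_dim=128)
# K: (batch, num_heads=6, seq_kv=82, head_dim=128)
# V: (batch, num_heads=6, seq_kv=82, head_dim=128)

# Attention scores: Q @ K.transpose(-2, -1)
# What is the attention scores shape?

Input shape: (20, 239, 768)
Output shape: (20, 6, 239, 82)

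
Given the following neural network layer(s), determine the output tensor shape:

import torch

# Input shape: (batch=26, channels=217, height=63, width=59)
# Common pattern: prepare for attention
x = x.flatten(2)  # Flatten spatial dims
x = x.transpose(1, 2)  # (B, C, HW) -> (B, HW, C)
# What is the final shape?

Input shape: (26, 217, 63, 59)
  -> after flatten(2): (26, 217, 3717)
Output shape: (26, 3717, 217)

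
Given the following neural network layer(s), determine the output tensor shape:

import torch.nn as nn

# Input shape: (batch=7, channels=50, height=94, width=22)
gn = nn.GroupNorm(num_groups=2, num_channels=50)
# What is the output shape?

Input shape: (7, 50, 94, 22)
Output shape: (7, 50, 94, 22)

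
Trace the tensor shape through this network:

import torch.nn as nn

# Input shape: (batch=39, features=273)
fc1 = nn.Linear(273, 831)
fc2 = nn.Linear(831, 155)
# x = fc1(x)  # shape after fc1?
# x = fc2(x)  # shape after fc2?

Input shape: (39, 273)
  -> after fc1: (39, 831)
Output shape: (39, 155)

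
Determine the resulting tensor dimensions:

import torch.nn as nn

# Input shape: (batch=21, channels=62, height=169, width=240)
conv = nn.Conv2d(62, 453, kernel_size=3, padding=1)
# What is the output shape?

Input shape: (21, 62, 169, 240)
Output shape: (21, 453, 169, 240)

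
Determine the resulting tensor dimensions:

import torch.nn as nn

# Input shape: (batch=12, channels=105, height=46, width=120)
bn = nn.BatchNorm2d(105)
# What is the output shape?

Input shape: (12, 105, 46, 120)
Output shape: (12, 105, 46, 120)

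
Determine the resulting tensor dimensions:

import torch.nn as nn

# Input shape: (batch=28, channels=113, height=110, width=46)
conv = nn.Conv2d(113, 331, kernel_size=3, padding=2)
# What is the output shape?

Input shape: (28, 113, 110, 46)
Output shape: (28, 331, 112, 48)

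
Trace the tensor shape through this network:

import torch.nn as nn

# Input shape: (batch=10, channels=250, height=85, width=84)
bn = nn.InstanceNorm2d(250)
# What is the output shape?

Input shape: (10, 250, 85, 84)
Output shape: (10, 250, 85, 84)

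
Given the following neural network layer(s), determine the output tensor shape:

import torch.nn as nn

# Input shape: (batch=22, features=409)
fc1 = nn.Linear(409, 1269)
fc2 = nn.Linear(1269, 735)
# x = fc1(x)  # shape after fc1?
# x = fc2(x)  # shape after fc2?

Input shape: (22, 409)
  -> after fc1: (22, 1269)
Output shape: (22, 735)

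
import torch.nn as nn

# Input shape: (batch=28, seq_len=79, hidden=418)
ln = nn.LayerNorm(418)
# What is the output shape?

Input shape: (28, 79, 418)
Output shape: (28, 79, 418)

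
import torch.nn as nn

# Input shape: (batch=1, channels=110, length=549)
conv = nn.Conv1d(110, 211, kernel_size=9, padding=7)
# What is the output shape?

Input shape: (1, 110, 549)
Output shape: (1, 211, 555)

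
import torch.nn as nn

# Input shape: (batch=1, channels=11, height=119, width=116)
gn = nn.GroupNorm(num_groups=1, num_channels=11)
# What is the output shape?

Input shape: (1, 11, 119, 116)
Output shape: (1, 11, 119, 116)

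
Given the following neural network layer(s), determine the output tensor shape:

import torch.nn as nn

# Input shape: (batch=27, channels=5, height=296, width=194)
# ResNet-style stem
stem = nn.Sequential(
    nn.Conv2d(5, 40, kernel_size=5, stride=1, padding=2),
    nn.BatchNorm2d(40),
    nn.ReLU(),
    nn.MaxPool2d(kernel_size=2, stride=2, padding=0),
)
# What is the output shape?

Input shape: (27, 5, 296, 194)
  -> after Conv2d 5x5 stride=1: (27, 40, 296, 194)
Output shape: (27, 40, 148, 97)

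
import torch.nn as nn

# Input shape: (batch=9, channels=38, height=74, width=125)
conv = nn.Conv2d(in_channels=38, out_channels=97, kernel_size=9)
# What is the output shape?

Input shape: (9, 38, 74, 125)
Output shape: (9, 97, 66, 117)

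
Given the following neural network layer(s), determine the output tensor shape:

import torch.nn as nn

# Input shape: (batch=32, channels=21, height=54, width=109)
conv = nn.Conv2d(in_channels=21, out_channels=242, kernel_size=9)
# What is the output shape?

Input shape: (32, 21, 54, 109)
Output shape: (32, 242, 46, 101)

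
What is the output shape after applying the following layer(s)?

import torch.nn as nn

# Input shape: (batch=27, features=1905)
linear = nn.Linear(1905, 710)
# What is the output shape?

Input shape: (27, 1905)
Output shape: (27, 710)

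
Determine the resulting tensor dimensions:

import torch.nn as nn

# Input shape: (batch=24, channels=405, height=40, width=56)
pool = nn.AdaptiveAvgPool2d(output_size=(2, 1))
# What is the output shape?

Input shape: (24, 405, 40, 56)
Output shape: (24, 405, 2, 1)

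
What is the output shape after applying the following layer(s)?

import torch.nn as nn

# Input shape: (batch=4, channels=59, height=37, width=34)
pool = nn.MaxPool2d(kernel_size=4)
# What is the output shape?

Input shape: (4, 59, 37, 34)
Output shape: (4, 59, 9, 8)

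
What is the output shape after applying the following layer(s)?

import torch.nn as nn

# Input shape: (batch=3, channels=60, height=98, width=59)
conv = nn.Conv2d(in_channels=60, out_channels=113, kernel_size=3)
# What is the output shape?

Input shape: (3, 60, 98, 59)
Output shape: (3, 113, 96, 57)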